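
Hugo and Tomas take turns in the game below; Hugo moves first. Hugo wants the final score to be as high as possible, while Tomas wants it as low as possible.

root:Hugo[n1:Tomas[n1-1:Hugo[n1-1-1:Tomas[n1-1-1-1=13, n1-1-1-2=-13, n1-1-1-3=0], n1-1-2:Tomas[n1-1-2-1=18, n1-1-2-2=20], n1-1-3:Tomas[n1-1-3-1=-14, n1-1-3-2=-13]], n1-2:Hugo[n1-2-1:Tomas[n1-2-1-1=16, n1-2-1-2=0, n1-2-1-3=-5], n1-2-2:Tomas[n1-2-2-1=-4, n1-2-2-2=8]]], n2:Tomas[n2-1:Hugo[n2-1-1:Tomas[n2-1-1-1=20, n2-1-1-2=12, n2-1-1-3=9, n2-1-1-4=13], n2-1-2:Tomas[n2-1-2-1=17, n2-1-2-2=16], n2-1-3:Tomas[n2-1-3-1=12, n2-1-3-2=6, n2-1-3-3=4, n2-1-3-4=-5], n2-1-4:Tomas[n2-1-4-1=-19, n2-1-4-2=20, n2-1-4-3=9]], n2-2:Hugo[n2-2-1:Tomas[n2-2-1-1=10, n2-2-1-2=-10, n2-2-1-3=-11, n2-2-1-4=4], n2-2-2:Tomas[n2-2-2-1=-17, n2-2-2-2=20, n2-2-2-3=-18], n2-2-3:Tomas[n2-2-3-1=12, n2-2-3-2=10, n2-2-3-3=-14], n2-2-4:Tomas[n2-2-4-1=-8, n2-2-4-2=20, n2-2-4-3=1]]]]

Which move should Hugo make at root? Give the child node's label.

n1

n1-1-1 (Tomas): min(13, -13, 0) = -13
n1-1-2 (Tomas): min(18, 20) = 18
n1-1-3 (Tomas): min(-14, -13) = -14
n1-1 (Hugo): max(-13, 18, -14) = 18
n1-2-1 (Tomas): min(16, 0, -5) = -5
n1-2-2 (Tomas): min(-4, 8) = -4
n1-2 (Hugo): max(-5, -4) = -4
n1 (Tomas): min(18, -4) = -4
n2-1-1 (Tomas): min(20, 12, 9, 13) = 9
n2-1-2 (Tomas): min(17, 16) = 16
n2-1-3 (Tomas): min(12, 6, 4, -5) = -5
n2-1-4 (Tomas): min(-19, 20, 9) = -19
n2-1 (Hugo): max(9, 16, -5, -19) = 16
n2-2-1 (Tomas): min(10, -10, -11, 4) = -11
n2-2-2 (Tomas): min(-17, 20, -18) = -18
n2-2-3 (Tomas): min(12, 10, -14) = -14
n2-2-4 (Tomas): min(-8, 20, 1) = -8
n2-2 (Hugo): max(-11, -18, -14, -8) = -8
n2 (Tomas): min(16, -8) = -8
root (Hugo): max(-4, -8) = -4
Hugo at root wants the highest of {n1=-4, n2=-8}, so chooses n1.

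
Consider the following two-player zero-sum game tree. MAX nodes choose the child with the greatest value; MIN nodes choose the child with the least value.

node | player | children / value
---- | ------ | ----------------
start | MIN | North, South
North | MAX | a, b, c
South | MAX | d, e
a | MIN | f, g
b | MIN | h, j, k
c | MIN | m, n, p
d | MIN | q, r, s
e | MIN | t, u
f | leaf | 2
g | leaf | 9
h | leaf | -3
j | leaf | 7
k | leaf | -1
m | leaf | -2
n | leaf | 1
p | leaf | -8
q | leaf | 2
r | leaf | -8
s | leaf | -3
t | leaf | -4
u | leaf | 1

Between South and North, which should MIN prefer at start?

South

d (MIN): min(2, -8, -3) = -8
e (MIN): min(-4, 1) = -4
South (MAX): max(-8, -4) = -4
a (MIN): min(2, 9) = 2
b (MIN): min(-3, 7, -1) = -3
c (MIN): min(-2, 1, -8) = -8
North (MAX): max(2, -3, -8) = 2
MIN prefers the lower value; South=-4, North=2. South is better since -4 < 2.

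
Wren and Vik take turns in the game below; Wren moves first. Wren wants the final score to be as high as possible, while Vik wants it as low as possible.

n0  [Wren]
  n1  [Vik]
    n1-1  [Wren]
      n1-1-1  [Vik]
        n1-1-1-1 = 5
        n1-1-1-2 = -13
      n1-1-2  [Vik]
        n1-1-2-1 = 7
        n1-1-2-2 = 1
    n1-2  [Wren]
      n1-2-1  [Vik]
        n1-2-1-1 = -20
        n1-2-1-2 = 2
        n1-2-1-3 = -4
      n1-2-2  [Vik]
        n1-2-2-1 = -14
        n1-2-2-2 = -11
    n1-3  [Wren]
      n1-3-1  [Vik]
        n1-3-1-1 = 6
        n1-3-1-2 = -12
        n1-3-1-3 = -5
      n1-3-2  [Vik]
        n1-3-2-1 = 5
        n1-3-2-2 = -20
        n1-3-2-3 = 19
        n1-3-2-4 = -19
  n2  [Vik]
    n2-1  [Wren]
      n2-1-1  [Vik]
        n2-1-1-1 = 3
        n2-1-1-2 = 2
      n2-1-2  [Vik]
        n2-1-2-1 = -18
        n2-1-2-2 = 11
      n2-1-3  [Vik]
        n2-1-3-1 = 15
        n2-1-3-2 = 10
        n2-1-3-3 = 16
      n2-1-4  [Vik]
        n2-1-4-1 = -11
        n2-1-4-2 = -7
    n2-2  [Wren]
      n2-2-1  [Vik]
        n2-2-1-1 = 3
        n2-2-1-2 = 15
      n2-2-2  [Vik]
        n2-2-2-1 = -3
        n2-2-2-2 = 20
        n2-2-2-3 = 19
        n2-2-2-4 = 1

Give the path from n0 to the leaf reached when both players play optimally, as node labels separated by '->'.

n1-1-1 (Vik): min(5, -13) = -13
n1-1-2 (Vik): min(7, 1) = 1
n1-1 (Wren): max(-13, 1) = 1
n1-2-1 (Vik): min(-20, 2, -4) = -20
n1-2-2 (Vik): min(-14, -11) = -14
n1-2 (Wren): max(-20, -14) = -14
n1-3-1 (Vik): min(6, -12, -5) = -12
n1-3-2 (Vik): min(5, -20, 19, -19) = -20
n1-3 (Wren): max(-12, -20) = -12
n1 (Vik): min(1, -14, -12) = -14
n2-1-1 (Vik): min(3, 2) = 2
n2-1-2 (Vik): min(-18, 11) = -18
n2-1-3 (Vik): min(15, 10, 16) = 10
n2-1-4 (Vik): min(-11, -7) = -11
n2-1 (Wren): max(2, -18, 10, -11) = 10
n2-2-1 (Vik): min(3, 15) = 3
n2-2-2 (Vik): min(-3, 20, 19, 1) = -3
n2-2 (Wren): max(3, -3) = 3
n2 (Vik): min(10, 3) = 3
n0 (Wren): max(-14, 3) = 3
At n0, Wren picks n2 (highest: 3).
At n2, Vik picks n2-2 (lowest: 3).
At n2-2, Wren picks n2-2-1 (highest: 3).
At n2-2-1, Vik picks n2-2-1-1 (lowest: 3).
Terminal value 3.

n0 -> n2 -> n2-2 -> n2-2-1 -> n2-2-1-1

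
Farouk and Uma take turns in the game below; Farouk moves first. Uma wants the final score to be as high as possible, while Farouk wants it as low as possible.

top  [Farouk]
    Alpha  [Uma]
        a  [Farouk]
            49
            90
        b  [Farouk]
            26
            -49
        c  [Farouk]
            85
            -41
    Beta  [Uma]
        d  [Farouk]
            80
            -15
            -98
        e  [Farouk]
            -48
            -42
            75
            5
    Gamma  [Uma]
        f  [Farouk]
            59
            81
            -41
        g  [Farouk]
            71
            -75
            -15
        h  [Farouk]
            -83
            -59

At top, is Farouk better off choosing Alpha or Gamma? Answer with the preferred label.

a (Farouk): min(49, 90) = 49
b (Farouk): min(26, -49) = -49
c (Farouk): min(85, -41) = -41
Alpha (Uma): max(49, -49, -41) = 49
f (Farouk): min(59, 81, -41) = -41
g (Farouk): min(71, -75, -15) = -75
h (Farouk): min(-83, -59) = -83
Gamma (Uma): max(-41, -75, -83) = -41
Farouk prefers the lower value; Alpha=49, Gamma=-41. Gamma is better since -41 < 49.

Gamma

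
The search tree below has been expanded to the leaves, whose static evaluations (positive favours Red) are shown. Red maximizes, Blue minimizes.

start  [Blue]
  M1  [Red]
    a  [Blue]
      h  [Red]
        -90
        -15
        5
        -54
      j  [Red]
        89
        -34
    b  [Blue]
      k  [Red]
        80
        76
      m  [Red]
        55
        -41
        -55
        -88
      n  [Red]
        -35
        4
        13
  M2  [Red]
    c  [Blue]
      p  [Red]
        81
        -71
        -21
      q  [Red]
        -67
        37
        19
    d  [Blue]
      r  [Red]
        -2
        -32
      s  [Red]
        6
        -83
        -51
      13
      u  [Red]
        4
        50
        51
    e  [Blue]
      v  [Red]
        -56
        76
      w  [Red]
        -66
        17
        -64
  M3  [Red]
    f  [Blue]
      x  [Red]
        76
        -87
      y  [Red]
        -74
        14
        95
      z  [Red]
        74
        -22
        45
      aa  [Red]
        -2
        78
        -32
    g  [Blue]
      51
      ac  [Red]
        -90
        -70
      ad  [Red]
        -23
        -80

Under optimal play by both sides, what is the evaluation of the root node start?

13

h (Red): max(-90, -15, 5, -54) = 5
j (Red): max(89, -34) = 89
a (Blue): min(5, 89) = 5
k (Red): max(80, 76) = 80
m (Red): max(55, -41, -55, -88) = 55
n (Red): max(-35, 4, 13) = 13
b (Blue): min(80, 55, 13) = 13
M1 (Red): max(5, 13) = 13
p (Red): max(81, -71, -21) = 81
q (Red): max(-67, 37, 19) = 37
c (Blue): min(81, 37) = 37
r (Red): max(-2, -32) = -2
s (Red): max(6, -83, -51) = 6
u (Red): max(4, 50, 51) = 51
d (Blue): min(-2, 6, 13, 51) = -2
v (Red): max(-56, 76) = 76
w (Red): max(-66, 17, -64) = 17
e (Blue): min(76, 17) = 17
M2 (Red): max(37, -2, 17) = 37
x (Red): max(76, -87) = 76
y (Red): max(-74, 14, 95) = 95
z (Red): max(74, -22, 45) = 74
aa (Red): max(-2, 78, -32) = 78
f (Blue): min(76, 95, 74, 78) = 74
ac (Red): max(-90, -70) = -70
ad (Red): max(-23, -80) = -23
g (Blue): min(51, -70, -23) = -70
M3 (Red): max(74, -70) = 74
start (Blue): min(13, 37, 74) = 13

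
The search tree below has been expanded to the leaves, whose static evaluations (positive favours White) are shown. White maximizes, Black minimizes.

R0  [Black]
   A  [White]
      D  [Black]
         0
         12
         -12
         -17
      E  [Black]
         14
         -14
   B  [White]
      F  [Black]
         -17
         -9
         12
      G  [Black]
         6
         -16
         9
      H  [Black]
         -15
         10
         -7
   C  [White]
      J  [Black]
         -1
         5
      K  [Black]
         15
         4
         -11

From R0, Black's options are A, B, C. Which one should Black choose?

D (Black): min(0, 12, -12, -17) = -17
E (Black): min(14, -14) = -14
A (White): max(-17, -14) = -14
F (Black): min(-17, -9, 12) = -17
G (Black): min(6, -16, 9) = -16
H (Black): min(-15, 10, -7) = -15
B (White): max(-17, -16, -15) = -15
J (Black): min(-1, 5) = -1
K (Black): min(15, 4, -11) = -11
C (White): max(-1, -11) = -1
R0 (Black): min(-14, -15, -1) = -15
Black at R0 wants the lowest of {A=-14, B=-15, C=-1}, so chooses B.

B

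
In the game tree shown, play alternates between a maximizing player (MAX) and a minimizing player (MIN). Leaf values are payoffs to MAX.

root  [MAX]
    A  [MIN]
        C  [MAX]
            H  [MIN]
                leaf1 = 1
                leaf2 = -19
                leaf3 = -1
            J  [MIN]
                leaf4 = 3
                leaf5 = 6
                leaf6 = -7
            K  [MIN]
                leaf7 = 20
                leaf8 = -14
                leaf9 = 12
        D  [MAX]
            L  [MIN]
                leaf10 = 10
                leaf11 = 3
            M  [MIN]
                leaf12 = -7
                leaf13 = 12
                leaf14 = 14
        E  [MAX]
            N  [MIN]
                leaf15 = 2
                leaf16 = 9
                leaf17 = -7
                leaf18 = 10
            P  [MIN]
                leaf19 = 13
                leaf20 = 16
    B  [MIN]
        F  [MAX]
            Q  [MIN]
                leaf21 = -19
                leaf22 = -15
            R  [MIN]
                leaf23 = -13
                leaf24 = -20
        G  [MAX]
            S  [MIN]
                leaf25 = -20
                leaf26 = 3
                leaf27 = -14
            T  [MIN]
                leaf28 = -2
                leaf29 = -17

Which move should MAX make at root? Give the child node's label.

H (MIN): min(1, -19, -1) = -19
J (MIN): min(3, 6, -7) = -7
K (MIN): min(20, -14, 12) = -14
C (MAX): max(-19, -7, -14) = -7
L (MIN): min(10, 3) = 3
M (MIN): min(-7, 12, 14) = -7
D (MAX): max(3, -7) = 3
N (MIN): min(2, 9, -7, 10) = -7
P (MIN): min(13, 16) = 13
E (MAX): max(-7, 13) = 13
A (MIN): min(-7, 3, 13) = -7
Q (MIN): min(-19, -15) = -19
R (MIN): min(-13, -20) = -20
F (MAX): max(-19, -20) = -19
S (MIN): min(-20, 3, -14) = -20
T (MIN): min(-2, -17) = -17
G (MAX): max(-20, -17) = -17
B (MIN): min(-19, -17) = -19
root (MAX): max(-7, -19) = -7
MAX at root wants the highest of {A=-7, B=-19}, so chooses A.

A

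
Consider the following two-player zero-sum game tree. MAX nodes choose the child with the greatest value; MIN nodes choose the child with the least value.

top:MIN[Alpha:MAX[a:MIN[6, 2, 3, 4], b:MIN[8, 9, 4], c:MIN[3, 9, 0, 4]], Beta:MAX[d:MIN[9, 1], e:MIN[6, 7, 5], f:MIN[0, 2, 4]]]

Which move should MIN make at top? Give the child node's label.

Alpha

a (MIN): min(6, 2, 3, 4) = 2
b (MIN): min(8, 9, 4) = 4
c (MIN): min(3, 9, 0, 4) = 0
Alpha (MAX): max(2, 4, 0) = 4
d (MIN): min(9, 1) = 1
e (MIN): min(6, 7, 5) = 5
f (MIN): min(0, 2, 4) = 0
Beta (MAX): max(1, 5, 0) = 5
top (MIN): min(4, 5) = 4
MIN at top wants the lowest of {Alpha=4, Beta=5}, so chooses Alpha.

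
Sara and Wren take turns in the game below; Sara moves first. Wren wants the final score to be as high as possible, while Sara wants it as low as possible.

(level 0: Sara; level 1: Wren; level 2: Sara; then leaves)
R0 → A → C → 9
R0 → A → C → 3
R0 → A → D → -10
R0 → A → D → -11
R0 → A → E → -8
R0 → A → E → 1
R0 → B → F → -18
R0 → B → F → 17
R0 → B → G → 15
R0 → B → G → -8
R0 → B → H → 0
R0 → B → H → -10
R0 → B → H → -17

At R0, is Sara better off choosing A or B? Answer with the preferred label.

C (Sara): min(9, 3) = 3
D (Sara): min(-10, -11) = -11
E (Sara): min(-8, 1) = -8
A (Wren): max(3, -11, -8) = 3
F (Sara): min(-18, 17) = -18
G (Sara): min(15, -8) = -8
H (Sara): min(0, -10, -17) = -17
B (Wren): max(-18, -8, -17) = -8
Sara prefers the lower value; A=3, B=-8. B is better since -8 < 3.

B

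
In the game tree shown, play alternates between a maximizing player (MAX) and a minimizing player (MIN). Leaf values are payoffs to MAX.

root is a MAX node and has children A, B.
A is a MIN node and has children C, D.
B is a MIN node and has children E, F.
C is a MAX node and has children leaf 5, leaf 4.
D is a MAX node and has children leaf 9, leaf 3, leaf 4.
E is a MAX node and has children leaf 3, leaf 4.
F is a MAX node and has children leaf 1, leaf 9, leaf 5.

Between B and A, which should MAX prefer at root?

A

E (MAX): max(3, 4) = 4
F (MAX): max(1, 9, 5) = 9
B (MIN): min(4, 9) = 4
C (MAX): max(5, 4) = 5
D (MAX): max(9, 3, 4) = 9
A (MIN): min(5, 9) = 5
MAX prefers the higher value; B=4, A=5. A is better since 5 > 4.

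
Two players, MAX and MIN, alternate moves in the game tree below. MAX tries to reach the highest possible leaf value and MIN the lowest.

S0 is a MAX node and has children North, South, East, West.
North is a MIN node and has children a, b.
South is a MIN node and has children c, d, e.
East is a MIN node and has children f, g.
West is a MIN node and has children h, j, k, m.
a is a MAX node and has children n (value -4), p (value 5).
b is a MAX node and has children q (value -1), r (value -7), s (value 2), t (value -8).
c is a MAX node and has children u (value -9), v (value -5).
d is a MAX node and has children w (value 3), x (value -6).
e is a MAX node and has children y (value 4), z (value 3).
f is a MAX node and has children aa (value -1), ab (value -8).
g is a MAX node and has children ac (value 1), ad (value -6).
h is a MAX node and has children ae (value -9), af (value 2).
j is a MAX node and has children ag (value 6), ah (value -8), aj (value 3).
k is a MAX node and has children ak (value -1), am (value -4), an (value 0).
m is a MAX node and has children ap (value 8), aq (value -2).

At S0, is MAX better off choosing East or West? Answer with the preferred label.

f (MAX): max(-1, -8) = -1
g (MAX): max(1, -6) = 1
East (MIN): min(-1, 1) = -1
h (MAX): max(-9, 2) = 2
j (MAX): max(6, -8, 3) = 6
k (MAX): max(-1, -4, 0) = 0
m (MAX): max(8, -2) = 8
West (MIN): min(2, 6, 0, 8) = 0
MAX prefers the higher value; East=-1, West=0. West is better since 0 > -1.

West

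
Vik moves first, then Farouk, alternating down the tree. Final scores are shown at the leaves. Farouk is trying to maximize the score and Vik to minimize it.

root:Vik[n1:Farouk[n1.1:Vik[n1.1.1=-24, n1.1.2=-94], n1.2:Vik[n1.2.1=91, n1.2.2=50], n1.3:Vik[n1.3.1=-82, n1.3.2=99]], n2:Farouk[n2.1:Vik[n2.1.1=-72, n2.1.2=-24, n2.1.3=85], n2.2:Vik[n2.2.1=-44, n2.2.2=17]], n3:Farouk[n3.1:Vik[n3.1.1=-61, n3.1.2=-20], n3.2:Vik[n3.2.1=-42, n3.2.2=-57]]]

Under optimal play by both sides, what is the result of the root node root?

-57

n1.1 (Vik): min(-24, -94) = -94
n1.2 (Vik): min(91, 50) = 50
n1.3 (Vik): min(-82, 99) = -82
n1 (Farouk): max(-94, 50, -82) = 50
n2.1 (Vik): min(-72, -24, 85) = -72
n2.2 (Vik): min(-44, 17) = -44
n2 (Farouk): max(-72, -44) = -44
n3.1 (Vik): min(-61, -20) = -61
n3.2 (Vik): min(-42, -57) = -57
n3 (Farouk): max(-61, -57) = -57
root (Vik): min(50, -44, -57) = -57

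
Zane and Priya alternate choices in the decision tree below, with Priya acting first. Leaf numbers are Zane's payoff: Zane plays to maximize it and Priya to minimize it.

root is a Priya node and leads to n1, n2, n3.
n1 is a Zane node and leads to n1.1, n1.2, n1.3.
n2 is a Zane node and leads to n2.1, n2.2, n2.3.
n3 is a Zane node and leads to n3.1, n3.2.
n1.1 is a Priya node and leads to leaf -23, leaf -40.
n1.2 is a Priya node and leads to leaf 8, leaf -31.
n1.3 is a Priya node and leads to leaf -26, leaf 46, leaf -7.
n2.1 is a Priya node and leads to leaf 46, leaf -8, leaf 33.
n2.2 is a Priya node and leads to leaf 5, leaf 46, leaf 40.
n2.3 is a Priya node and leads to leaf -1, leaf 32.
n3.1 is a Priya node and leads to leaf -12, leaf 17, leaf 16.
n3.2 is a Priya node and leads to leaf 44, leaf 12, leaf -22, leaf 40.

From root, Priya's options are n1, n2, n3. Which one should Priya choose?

n1

n1.1 (Priya): min(-23, -40) = -40
n1.2 (Priya): min(8, -31) = -31
n1.3 (Priya): min(-26, 46, -7) = -26
n1 (Zane): max(-40, -31, -26) = -26
n2.1 (Priya): min(46, -8, 33) = -8
n2.2 (Priya): min(5, 46, 40) = 5
n2.3 (Priya): min(-1, 32) = -1
n2 (Zane): max(-8, 5, -1) = 5
n3.1 (Priya): min(-12, 17, 16) = -12
n3.2 (Priya): min(44, 12, -22, 40) = -22
n3 (Zane): max(-12, -22) = -12
root (Priya): min(-26, 5, -12) = -26
Priya at root wants the lowest of {n1=-26, n2=5, n3=-12}, so chooses n1.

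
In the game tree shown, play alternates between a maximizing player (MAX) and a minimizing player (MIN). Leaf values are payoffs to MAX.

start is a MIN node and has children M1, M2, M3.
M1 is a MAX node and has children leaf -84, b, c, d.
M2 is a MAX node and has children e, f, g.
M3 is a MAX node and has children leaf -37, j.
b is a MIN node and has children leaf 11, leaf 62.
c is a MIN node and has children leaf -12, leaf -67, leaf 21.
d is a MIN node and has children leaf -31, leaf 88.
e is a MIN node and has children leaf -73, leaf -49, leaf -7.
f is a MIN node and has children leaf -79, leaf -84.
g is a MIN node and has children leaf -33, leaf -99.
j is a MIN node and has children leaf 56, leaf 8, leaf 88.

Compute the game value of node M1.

11

b (MIN): min(11, 62) = 11
c (MIN): min(-12, -67, 21) = -67
d (MIN): min(-31, 88) = -31
M1 (MAX): max(-84, 11, -67, -31) = 11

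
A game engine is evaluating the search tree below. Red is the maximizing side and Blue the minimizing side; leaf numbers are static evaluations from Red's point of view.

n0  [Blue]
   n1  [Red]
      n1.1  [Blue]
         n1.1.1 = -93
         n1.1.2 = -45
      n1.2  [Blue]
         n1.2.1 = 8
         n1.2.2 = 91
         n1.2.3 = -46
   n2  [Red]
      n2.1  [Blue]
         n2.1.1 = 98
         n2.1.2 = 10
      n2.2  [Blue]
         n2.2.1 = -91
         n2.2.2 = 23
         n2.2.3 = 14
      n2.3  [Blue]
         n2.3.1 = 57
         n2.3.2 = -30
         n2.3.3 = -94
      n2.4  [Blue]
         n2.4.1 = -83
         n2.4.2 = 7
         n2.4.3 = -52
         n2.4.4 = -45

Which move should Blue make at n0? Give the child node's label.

n1

n1.1 (Blue): min(-93, -45) = -93
n1.2 (Blue): min(8, 91, -46) = -46
n1 (Red): max(-93, -46) = -46
n2.1 (Blue): min(98, 10) = 10
n2.2 (Blue): min(-91, 23, 14) = -91
n2.3 (Blue): min(57, -30, -94) = -94
n2.4 (Blue): min(-83, 7, -52, -45) = -83
n2 (Red): max(10, -91, -94, -83) = 10
n0 (Blue): min(-46, 10) = -46
Blue at n0 wants the lowest of {n1=-46, n2=10}, so chooses n1.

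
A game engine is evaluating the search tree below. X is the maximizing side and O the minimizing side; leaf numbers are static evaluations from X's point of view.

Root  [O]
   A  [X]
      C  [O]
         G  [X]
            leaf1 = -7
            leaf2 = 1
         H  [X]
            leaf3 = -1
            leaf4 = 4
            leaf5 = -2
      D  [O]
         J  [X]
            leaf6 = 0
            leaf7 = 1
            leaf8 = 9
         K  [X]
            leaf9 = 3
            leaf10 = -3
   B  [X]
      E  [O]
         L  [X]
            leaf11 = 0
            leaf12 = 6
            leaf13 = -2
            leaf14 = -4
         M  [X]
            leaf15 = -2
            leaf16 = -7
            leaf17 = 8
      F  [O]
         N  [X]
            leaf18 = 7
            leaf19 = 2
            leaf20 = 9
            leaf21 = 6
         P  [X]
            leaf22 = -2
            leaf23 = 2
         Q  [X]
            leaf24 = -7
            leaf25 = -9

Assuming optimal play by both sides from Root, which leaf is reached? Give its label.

G (X): max(-7, 1) = 1
H (X): max(-1, 4, -2) = 4
C (O): min(1, 4) = 1
J (X): max(0, 1, 9) = 9
K (X): max(3, -3) = 3
D (O): min(9, 3) = 3
A (X): max(1, 3) = 3
L (X): max(0, 6, -2, -4) = 6
M (X): max(-2, -7, 8) = 8
E (O): min(6, 8) = 6
N (X): max(7, 2, 9, 6) = 9
P (X): max(-2, 2) = 2
Q (X): max(-7, -9) = -7
F (O): min(9, 2, -7) = -7
B (X): max(6, -7) = 6
Root (O): min(3, 6) = 3
At Root, O picks A (lowest: 3).
At A, X picks D (highest: 3).
At D, O picks K (lowest: 3).
At K, X picks leaf9 (highest: 3).
Terminal value 3.

leaf9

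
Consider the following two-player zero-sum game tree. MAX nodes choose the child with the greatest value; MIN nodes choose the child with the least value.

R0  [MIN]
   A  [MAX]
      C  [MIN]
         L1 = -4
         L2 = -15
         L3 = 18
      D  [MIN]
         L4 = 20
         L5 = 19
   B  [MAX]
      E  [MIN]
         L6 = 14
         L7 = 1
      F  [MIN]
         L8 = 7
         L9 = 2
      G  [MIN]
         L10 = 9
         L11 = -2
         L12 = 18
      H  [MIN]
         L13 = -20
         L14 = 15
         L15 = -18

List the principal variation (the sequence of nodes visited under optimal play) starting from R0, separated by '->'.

C (MIN): min(-4, -15, 18) = -15
D (MIN): min(20, 19) = 19
A (MAX): max(-15, 19) = 19
E (MIN): min(14, 1) = 1
F (MIN): min(7, 2) = 2
G (MIN): min(9, -2, 18) = -2
H (MIN): min(-20, 15, -18) = -20
B (MAX): max(1, 2, -2, -20) = 2
R0 (MIN): min(19, 2) = 2
At R0, MIN picks B (lowest: 2).
At B, MAX picks F (highest: 2).
At F, MIN picks L9 (lowest: 2).
Terminal value 2.

R0 -> B -> F -> L9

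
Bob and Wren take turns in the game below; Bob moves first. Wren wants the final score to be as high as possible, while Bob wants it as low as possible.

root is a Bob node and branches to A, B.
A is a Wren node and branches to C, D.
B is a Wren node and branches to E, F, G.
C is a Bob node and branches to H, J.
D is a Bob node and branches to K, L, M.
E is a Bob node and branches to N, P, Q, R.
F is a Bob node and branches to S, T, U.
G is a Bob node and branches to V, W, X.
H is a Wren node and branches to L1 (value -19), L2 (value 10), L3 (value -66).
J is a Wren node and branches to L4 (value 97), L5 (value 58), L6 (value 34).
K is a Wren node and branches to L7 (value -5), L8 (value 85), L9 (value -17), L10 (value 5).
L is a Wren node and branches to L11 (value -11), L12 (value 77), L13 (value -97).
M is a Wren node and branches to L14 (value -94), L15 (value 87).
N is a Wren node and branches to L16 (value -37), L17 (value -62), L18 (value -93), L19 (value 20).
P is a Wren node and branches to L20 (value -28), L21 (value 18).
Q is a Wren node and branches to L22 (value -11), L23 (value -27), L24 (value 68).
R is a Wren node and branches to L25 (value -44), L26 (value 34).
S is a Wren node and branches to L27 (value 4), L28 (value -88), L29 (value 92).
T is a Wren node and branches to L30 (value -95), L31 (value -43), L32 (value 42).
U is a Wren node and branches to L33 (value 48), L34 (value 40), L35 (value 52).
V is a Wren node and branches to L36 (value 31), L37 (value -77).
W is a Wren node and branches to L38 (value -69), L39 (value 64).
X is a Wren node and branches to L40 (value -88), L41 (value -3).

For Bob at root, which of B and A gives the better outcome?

N (Wren): max(-37, -62, -93, 20) = 20
P (Wren): max(-28, 18) = 18
Q (Wren): max(-11, -27, 68) = 68
R (Wren): max(-44, 34) = 34
E (Bob): min(20, 18, 68, 34) = 18
S (Wren): max(4, -88, 92) = 92
T (Wren): max(-95, -43, 42) = 42
U (Wren): max(48, 40, 52) = 52
F (Bob): min(92, 42, 52) = 42
V (Wren): max(31, -77) = 31
W (Wren): max(-69, 64) = 64
X (Wren): max(-88, -3) = -3
G (Bob): min(31, 64, -3) = -3
B (Wren): max(18, 42, -3) = 42
H (Wren): max(-19, 10, -66) = 10
J (Wren): max(97, 58, 34) = 97
C (Bob): min(10, 97) = 10
K (Wren): max(-5, 85, -17, 5) = 85
L (Wren): max(-11, 77, -97) = 77
M (Wren): max(-94, 87) = 87
D (Bob): min(85, 77, 87) = 77
A (Wren): max(10, 77) = 77
Bob prefers the lower value; B=42, A=77. B is better since 42 < 77.

B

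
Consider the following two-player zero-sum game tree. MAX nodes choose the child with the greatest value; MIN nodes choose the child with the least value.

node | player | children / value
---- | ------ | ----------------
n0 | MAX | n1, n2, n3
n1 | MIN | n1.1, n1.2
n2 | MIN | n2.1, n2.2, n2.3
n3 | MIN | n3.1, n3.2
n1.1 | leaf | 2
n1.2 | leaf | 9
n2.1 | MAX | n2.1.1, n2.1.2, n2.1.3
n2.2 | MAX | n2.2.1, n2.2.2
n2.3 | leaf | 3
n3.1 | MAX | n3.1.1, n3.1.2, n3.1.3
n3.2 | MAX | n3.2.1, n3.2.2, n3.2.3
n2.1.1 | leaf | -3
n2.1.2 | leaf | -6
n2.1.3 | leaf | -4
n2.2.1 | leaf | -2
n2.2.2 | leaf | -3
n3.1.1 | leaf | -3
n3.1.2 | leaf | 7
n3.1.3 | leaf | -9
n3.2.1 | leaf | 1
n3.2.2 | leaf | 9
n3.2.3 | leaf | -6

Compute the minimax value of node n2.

n2.1 (MAX): max(-3, -6, -4) = -3
n2.2 (MAX): max(-2, -3) = -2
n2 (MIN): min(-3, -2, 3) = -3

-3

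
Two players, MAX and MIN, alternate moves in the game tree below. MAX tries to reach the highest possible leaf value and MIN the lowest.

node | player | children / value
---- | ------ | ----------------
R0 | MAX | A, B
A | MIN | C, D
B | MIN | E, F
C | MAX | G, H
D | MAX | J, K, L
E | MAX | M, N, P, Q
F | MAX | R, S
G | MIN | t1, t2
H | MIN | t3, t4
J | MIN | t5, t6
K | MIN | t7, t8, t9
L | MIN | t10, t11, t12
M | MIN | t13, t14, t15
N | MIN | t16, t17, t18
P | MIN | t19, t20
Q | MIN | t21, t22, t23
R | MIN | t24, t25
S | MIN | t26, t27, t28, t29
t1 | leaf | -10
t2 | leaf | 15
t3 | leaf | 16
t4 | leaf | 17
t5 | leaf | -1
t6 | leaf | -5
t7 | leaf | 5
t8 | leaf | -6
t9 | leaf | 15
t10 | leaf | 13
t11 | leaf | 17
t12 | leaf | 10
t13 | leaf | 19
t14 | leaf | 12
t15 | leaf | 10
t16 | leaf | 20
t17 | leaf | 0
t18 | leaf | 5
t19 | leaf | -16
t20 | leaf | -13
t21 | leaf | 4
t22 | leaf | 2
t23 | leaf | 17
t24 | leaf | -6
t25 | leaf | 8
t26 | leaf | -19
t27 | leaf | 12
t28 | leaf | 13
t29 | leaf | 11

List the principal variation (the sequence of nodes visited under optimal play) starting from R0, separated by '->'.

R0 -> A -> D -> L -> t12

G (MIN): min(-10, 15) = -10
H (MIN): min(16, 17) = 16
C (MAX): max(-10, 16) = 16
J (MIN): min(-1, -5) = -5
K (MIN): min(5, -6, 15) = -6
L (MIN): min(13, 17, 10) = 10
D (MAX): max(-5, -6, 10) = 10
A (MIN): min(16, 10) = 10
M (MIN): min(19, 12, 10) = 10
N (MIN): min(20, 0, 5) = 0
P (MIN): min(-16, -13) = -16
Q (MIN): min(4, 2, 17) = 2
E (MAX): max(10, 0, -16, 2) = 10
R (MIN): min(-6, 8) = -6
S (MIN): min(-19, 12, 13, 11) = -19
F (MAX): max(-6, -19) = -6
B (MIN): min(10, -6) = -6
R0 (MAX): max(10, -6) = 10
At R0, MAX picks A (highest: 10).
At A, MIN picks D (lowest: 10).
At D, MAX picks L (highest: 10).
At L, MIN picks t12 (lowest: 10).
Terminal value 10.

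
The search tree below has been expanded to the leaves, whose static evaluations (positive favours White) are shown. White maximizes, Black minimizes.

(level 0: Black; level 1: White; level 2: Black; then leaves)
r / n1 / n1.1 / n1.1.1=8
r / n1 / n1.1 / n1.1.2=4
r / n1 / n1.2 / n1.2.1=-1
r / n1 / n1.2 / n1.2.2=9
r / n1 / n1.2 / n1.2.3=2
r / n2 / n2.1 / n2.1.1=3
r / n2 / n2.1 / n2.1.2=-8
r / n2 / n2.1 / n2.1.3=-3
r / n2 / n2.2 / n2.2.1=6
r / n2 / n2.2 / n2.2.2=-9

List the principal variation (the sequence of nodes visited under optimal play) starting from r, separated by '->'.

n1.1 (Black): min(8, 4) = 4
n1.2 (Black): min(-1, 9, 2) = -1
n1 (White): max(4, -1) = 4
n2.1 (Black): min(3, -8, -3) = -8
n2.2 (Black): min(6, -9) = -9
n2 (White): max(-8, -9) = -8
r (Black): min(4, -8) = -8
At r, Black picks n2 (lowest: -8).
At n2, White picks n2.1 (highest: -8).
At n2.1, Black picks n2.1.2 (lowest: -8).
Terminal value -8.

r -> n2 -> n2.1 -> n2.1.2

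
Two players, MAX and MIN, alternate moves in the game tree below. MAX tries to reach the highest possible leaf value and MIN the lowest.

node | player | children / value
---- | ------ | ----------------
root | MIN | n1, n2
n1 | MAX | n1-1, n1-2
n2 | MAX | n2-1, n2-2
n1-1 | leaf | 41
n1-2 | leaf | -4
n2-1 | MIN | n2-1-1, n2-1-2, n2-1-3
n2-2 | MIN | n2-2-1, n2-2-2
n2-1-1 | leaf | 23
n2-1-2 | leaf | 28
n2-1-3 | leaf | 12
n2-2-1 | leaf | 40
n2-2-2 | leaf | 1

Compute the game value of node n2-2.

1

n2-2 (MIN): min(40, 1) = 1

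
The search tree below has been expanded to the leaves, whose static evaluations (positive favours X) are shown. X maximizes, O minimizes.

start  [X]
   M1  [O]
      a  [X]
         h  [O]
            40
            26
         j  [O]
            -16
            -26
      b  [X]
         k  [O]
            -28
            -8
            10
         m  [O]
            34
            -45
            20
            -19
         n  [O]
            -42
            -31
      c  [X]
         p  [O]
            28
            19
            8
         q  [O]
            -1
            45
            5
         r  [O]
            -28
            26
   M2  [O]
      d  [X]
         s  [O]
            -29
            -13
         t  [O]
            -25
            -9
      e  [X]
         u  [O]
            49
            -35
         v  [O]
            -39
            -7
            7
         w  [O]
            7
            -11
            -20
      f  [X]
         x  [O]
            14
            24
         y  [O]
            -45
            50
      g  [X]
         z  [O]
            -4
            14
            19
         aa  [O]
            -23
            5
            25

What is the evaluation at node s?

s (O): min(-29, -13) = -29

-29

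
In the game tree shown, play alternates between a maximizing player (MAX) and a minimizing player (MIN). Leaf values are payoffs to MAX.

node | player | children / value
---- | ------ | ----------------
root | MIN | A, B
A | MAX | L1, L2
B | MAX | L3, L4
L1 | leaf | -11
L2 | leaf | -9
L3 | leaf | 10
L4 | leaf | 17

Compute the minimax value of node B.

B (MAX): max(10, 17) = 17

17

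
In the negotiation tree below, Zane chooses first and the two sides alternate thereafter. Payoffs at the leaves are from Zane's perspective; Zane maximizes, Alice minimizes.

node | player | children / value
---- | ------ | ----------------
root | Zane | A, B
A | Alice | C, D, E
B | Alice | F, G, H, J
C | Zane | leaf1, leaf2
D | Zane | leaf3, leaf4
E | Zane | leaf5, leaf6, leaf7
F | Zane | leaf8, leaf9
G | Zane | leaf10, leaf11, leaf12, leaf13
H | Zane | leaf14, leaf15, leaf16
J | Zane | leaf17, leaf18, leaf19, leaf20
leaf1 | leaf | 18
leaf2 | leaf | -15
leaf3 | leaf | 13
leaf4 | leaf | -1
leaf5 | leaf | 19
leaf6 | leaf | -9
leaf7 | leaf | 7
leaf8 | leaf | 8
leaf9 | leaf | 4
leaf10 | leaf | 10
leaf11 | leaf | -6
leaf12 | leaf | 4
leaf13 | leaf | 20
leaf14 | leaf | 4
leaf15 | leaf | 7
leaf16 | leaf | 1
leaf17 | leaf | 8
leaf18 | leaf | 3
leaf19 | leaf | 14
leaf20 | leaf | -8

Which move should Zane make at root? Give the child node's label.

A

C (Zane): max(18, -15) = 18
D (Zane): max(13, -1) = 13
E (Zane): max(19, -9, 7) = 19
A (Alice): min(18, 13, 19) = 13
F (Zane): max(8, 4) = 8
G (Zane): max(10, -6, 4, 20) = 20
H (Zane): max(4, 7, 1) = 7
J (Zane): max(8, 3, 14, -8) = 14
B (Alice): min(8, 20, 7, 14) = 7
root (Zane): max(13, 7) = 13
Zane at root wants the highest of {A=13, B=7}, so chooses A.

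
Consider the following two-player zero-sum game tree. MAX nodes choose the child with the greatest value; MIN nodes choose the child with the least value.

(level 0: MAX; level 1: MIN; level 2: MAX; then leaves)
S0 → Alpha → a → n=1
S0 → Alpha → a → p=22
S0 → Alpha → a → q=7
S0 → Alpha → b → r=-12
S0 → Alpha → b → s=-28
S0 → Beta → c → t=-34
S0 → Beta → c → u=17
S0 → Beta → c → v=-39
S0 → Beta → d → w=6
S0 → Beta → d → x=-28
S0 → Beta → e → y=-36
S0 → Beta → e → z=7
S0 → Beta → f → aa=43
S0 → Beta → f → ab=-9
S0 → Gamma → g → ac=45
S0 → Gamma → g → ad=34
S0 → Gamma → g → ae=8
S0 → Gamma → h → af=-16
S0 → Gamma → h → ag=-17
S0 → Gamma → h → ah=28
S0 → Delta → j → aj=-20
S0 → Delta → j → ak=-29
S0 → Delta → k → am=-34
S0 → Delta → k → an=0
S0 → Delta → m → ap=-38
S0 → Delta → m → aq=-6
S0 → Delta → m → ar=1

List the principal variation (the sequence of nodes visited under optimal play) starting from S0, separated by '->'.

S0 -> Gamma -> h -> ah

a (MAX): max(1, 22, 7) = 22
b (MAX): max(-12, -28) = -12
Alpha (MIN): min(22, -12) = -12
c (MAX): max(-34, 17, -39) = 17
d (MAX): max(6, -28) = 6
e (MAX): max(-36, 7) = 7
f (MAX): max(43, -9) = 43
Beta (MIN): min(17, 6, 7, 43) = 6
g (MAX): max(45, 34, 8) = 45
h (MAX): max(-16, -17, 28) = 28
Gamma (MIN): min(45, 28) = 28
j (MAX): max(-20, -29) = -20
k (MAX): max(-34, 0) = 0
m (MAX): max(-38, -6, 1) = 1
Delta (MIN): min(-20, 0, 1) = -20
S0 (MAX): max(-12, 6, 28, -20) = 28
At S0, MAX picks Gamma (highest: 28).
At Gamma, MIN picks h (lowest: 28).
At h, MAX picks ah (highest: 28).
Terminal value 28.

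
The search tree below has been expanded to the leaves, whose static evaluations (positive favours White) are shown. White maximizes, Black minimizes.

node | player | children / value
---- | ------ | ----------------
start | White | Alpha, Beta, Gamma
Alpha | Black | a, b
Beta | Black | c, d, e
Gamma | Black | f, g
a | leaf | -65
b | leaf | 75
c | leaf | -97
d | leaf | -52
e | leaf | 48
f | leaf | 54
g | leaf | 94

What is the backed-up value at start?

Alpha (Black): min(-65, 75) = -65
Beta (Black): min(-97, -52, 48) = -97
Gamma (Black): min(54, 94) = 54
start (White): max(-65, -97, 54) = 54

54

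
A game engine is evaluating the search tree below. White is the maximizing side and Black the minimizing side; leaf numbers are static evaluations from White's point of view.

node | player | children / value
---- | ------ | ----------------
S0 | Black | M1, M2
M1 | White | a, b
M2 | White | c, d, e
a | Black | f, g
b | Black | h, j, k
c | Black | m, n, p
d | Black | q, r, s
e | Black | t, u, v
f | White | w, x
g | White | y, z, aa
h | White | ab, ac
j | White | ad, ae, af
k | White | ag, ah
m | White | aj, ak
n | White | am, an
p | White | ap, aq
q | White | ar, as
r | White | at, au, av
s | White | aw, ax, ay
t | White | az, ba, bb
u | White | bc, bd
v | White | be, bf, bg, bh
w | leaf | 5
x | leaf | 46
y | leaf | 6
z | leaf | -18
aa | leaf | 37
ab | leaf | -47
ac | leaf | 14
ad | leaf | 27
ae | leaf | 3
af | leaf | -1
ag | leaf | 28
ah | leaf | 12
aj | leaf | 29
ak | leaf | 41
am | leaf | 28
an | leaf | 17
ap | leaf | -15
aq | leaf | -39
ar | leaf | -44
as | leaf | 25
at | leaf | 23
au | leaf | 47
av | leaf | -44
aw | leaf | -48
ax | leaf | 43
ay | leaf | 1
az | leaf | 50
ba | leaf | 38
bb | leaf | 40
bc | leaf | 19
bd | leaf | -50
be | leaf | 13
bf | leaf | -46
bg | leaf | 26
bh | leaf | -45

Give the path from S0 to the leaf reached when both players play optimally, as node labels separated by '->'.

S0 -> M2 -> d -> q -> as

f (White): max(5, 46) = 46
g (White): max(6, -18, 37) = 37
a (Black): min(46, 37) = 37
h (White): max(-47, 14) = 14
j (White): max(27, 3, -1) = 27
k (White): max(28, 12) = 28
b (Black): min(14, 27, 28) = 14
M1 (White): max(37, 14) = 37
m (White): max(29, 41) = 41
n (White): max(28, 17) = 28
p (White): max(-15, -39) = -15
c (Black): min(41, 28, -15) = -15
q (White): max(-44, 25) = 25
r (White): max(23, 47, -44) = 47
s (White): max(-48, 43, 1) = 43
d (Black): min(25, 47, 43) = 25
t (White): max(50, 38, 40) = 50
u (White): max(19, -50) = 19
v (White): max(13, -46, 26, -45) = 26
e (Black): min(50, 19, 26) = 19
M2 (White): max(-15, 25, 19) = 25
S0 (Black): min(37, 25) = 25
At S0, Black picks M2 (lowest: 25).
At M2, White picks d (highest: 25).
At d, Black picks q (lowest: 25).
At q, White picks as (highest: 25).
Terminal value 25.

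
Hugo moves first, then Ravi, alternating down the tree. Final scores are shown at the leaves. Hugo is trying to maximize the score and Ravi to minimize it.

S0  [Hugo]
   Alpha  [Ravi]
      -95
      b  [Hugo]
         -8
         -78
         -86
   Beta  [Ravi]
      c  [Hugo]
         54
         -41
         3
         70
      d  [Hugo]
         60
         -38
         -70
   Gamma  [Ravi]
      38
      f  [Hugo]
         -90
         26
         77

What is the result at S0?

60

b (Hugo): max(-8, -78, -86) = -8
Alpha (Ravi): min(-95, -8) = -95
c (Hugo): max(54, -41, 3, 70) = 70
d (Hugo): max(60, -38, -70) = 60
Beta (Ravi): min(70, 60) = 60
f (Hugo): max(-90, 26, 77) = 77
Gamma (Ravi): min(38, 77) = 38
S0 (Hugo): max(-95, 60, 38) = 60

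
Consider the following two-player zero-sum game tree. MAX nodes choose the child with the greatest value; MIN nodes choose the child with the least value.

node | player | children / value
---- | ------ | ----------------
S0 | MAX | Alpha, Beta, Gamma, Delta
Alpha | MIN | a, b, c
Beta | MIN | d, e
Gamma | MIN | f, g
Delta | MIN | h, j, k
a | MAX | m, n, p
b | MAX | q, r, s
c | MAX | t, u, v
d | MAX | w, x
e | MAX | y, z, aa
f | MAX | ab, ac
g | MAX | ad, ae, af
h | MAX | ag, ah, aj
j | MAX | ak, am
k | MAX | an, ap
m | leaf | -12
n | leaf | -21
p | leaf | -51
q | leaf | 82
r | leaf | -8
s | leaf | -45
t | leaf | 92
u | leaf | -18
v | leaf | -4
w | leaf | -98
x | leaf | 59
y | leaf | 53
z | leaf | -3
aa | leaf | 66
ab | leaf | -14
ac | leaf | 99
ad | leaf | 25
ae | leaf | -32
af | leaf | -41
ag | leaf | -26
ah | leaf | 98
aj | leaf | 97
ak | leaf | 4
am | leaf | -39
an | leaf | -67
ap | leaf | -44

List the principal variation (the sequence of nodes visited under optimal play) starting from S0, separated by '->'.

S0 -> Beta -> d -> x

a (MAX): max(-12, -21, -51) = -12
b (MAX): max(82, -8, -45) = 82
c (MAX): max(92, -18, -4) = 92
Alpha (MIN): min(-12, 82, 92) = -12
d (MAX): max(-98, 59) = 59
e (MAX): max(53, -3, 66) = 66
Beta (MIN): min(59, 66) = 59
f (MAX): max(-14, 99) = 99
g (MAX): max(25, -32, -41) = 25
Gamma (MIN): min(99, 25) = 25
h (MAX): max(-26, 98, 97) = 98
j (MAX): max(4, -39) = 4
k (MAX): max(-67, -44) = -44
Delta (MIN): min(98, 4, -44) = -44
S0 (MAX): max(-12, 59, 25, -44) = 59
At S0, MAX picks Beta (highest: 59).
At Beta, MIN picks d (lowest: 59).
At d, MAX picks x (highest: 59).
Terminal value 59.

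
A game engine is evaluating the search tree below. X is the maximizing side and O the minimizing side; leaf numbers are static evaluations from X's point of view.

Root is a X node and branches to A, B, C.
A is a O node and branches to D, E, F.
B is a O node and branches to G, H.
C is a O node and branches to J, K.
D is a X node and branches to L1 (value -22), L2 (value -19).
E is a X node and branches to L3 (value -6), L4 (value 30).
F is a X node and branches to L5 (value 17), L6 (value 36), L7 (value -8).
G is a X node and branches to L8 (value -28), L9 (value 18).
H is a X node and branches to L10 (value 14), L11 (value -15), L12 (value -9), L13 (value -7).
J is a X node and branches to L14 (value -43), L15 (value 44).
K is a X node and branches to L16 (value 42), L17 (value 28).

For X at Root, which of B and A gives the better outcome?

B

G (X): max(-28, 18) = 18
H (X): max(14, -15, -9, -7) = 14
B (O): min(18, 14) = 14
D (X): max(-22, -19) = -19
E (X): max(-6, 30) = 30
F (X): max(17, 36, -8) = 36
A (O): min(-19, 30, 36) = -19
X prefers the higher value; B=14, A=-19. B is better since 14 > -19.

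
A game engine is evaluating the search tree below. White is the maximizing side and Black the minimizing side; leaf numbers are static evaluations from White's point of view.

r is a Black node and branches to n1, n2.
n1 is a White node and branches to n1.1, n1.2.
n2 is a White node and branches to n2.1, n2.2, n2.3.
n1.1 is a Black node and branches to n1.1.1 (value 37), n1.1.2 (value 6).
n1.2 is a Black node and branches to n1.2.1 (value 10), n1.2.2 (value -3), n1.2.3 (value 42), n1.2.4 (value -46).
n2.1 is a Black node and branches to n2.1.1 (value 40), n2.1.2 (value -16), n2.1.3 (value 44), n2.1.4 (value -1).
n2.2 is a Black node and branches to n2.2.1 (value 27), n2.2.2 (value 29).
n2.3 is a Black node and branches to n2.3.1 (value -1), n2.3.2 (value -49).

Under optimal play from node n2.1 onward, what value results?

-16

n2.1 (Black): min(40, -16, 44, -1) = -16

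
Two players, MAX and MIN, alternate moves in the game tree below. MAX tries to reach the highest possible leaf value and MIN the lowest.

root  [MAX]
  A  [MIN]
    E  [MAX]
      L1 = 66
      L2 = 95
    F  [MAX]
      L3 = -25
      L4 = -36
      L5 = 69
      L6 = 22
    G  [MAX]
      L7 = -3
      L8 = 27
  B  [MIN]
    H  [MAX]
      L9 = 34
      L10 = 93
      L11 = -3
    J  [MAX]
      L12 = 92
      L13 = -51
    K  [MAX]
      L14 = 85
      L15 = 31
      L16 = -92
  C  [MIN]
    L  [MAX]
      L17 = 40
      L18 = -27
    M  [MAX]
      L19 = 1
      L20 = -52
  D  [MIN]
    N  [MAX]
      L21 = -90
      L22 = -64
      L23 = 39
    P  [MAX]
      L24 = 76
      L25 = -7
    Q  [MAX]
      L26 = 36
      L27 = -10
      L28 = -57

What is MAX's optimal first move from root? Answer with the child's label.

B

E (MAX): max(66, 95) = 95
F (MAX): max(-25, -36, 69, 22) = 69
G (MAX): max(-3, 27) = 27
A (MIN): min(95, 69, 27) = 27
H (MAX): max(34, 93, -3) = 93
J (MAX): max(92, -51) = 92
K (MAX): max(85, 31, -92) = 85
B (MIN): min(93, 92, 85) = 85
L (MAX): max(40, -27) = 40
M (MAX): max(1, -52) = 1
C (MIN): min(40, 1) = 1
N (MAX): max(-90, -64, 39) = 39
P (MAX): max(76, -7) = 76
Q (MAX): max(36, -10, -57) = 36
D (MIN): min(39, 76, 36) = 36
root (MAX): max(27, 85, 1, 36) = 85
MAX at root wants the highest of {A=27, B=85, C=1, D=36}, so chooses B.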